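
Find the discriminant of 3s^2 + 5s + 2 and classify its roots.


D = b^2 - 4ac = (5)^2 - 4(3)(2) = 25 - 24 = 1
Since D > 0: two distinct rational roots


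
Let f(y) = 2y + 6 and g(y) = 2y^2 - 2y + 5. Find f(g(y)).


Substitute g(y) into f:
f(g(y)) = 2*(2y^2 - 2y + 5) + 6
Expand and combine: 4y^2 - 4y + 16


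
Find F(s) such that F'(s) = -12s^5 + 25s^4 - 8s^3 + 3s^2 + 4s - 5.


Reverse power rule on each term:
  ∫ -12s^5 ds = -2s^6
  ∫ 25s^4 ds = 5s^5
  ∫ -8s^3 ds = -2s^4
  ∫ 3s^2 ds = s^3
  ∫ 4s ds = 2s^2
  ∫ -5 ds = -5s
F(s) = -2s^6 + 5s^5 - 2s^4 + s^3 + 2s^2 - 5s + C


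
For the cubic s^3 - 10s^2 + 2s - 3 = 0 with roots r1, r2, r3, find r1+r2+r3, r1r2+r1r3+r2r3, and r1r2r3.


Monic cubic s^3+bs^2+cs+d=0: sum=-b, pairwise sum=c, product=-d.
b=-10, c=2, d=-3
r1+r2+r3 = 10
r1r2+r1r3+r2r3 = 2
r1r2r3 = 3


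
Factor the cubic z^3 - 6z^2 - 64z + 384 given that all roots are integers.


Try integer roots (divisors of 384). z=8: p(8)=0.
Divide out (z - 8): quotient is z^2 + 2z - 48.
Factor the quadratic: (z + 8)(z - 6)
Result: (z - 8)(z + 8)(z - 6)


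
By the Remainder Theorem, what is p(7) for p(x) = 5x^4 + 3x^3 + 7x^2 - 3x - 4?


By the Remainder Theorem, the remainder equals p(7):
  5*(7)^4 = 12005
  3*(7)^3 = 1029
  7*(7)^2 = 343
  -3*(7)^1 = -21
  constant: -4
Sum: 12005 + 1029 + 343 - 21 - 4 = 13352


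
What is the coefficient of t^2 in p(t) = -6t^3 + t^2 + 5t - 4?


Read off the coefficient of t^2: 1


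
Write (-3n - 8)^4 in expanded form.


Expand (-3n - 8)^4 by repeated multiplication:
  (-3n - 8)^2 = 9n^2 + 48n + 64
  (-3n - 8)^3 = -27n^3 - 216n^2 - 576n - 512
= 81n^4 + 864n^3 + 3456n^2 + 6144n + 4096


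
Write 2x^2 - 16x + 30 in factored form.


Roots satisfy r1 + r2 = -b/a = 8 and r1*r2 = c/a = 15.
So r1 = 3, r2 = 5.
2x^2 - 16x + 30 = 2(x - r1)(x - r2) = 2(x - 3)(x - 5)


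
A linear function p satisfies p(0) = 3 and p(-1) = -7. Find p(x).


p(x) = mx + b. Using p(0)=3, p(-1)=-7:
m = (3 + 7)/(0 + 1) = 10/1 = 10
b = 3 - m*(0) = 3 = 3
p(x) = 10x + 3


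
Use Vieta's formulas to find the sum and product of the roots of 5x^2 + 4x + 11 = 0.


For ax^2+bx+c=0: sum = -b/a, product = c/a.
a=5, b=4, c=11
Sum = -(4)/5 = -4/5
Product = (11)/5 = 11/5


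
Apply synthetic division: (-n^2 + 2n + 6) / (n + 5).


Synthetic division with c = -5. Coefficients: -1, 2, 6
Bring down -1.
  -1 * -5 = 5; 5 + 2 = 7
  7 * -5 = -35; -35 + 6 = -29
Quotient: -n + 7, Remainder: -29


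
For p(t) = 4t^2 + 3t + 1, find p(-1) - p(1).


p(-1) = 2
p(1) = 8
p(-1) - p(1) = 2 - 8 = -6


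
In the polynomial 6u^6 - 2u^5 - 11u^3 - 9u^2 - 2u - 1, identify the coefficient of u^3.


Read off the coefficient of u^3: -11


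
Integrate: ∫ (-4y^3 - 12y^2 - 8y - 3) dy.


Reverse power rule on each term:
  ∫ -4y^3 dy = -y^4
  ∫ -12y^2 dy = -4y^3
  ∫ -8y dy = -4y^2
  ∫ -3 dy = -3y
F(y) = -y^4 - 4y^3 - 4y^2 - 3y + C


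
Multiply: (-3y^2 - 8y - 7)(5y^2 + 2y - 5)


Distribute each term of the first polynomial:
  (-3y^2)(5y^2 + 2y - 5) = -15y^4 - 6y^3 + 15y^2
  (-8y)(5y^2 + 2y - 5) = -40y^3 - 16y^2 + 40y
  (-7)(5y^2 + 2y - 5) = -35y^2 - 14y + 35
Sum: -15y^4 - 46y^3 - 36y^2 + 26y + 35


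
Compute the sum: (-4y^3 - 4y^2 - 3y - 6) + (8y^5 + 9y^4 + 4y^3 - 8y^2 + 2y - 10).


Align terms by degree and add:
  -4y^3 - 4y^2 - 3y - 6
+ 8y^5 + 9y^4 + 4y^3 - 8y^2 + 2y - 10
= 8y^5 + 9y^4 - 12y^2 - y - 16


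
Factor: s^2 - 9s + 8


Roots satisfy r1 + r2 = -b/a = 9 and r1*r2 = c/a = 8.
So r1 = 8, r2 = 1.
s^2 - 9s + 8 = (s - r1)(s - r2) = (s - 8)(s - 1)


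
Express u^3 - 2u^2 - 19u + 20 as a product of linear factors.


Try integer roots (divisors of 20). u=5: p(5)=0.
Divide out (u - 5): quotient is u^2 + 3u - 4.
Factor the quadratic: (u - 1)(u + 4)
Result: (u - 5)(u - 1)(u + 4)


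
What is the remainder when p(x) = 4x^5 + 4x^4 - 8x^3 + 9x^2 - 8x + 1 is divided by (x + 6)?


By the Remainder Theorem, the remainder equals p(-6):
  4*(-6)^5 = -31104
  4*(-6)^4 = 5184
  -8*(-6)^3 = 1728
  9*(-6)^2 = 324
  -8*(-6)^1 = 48
  constant: 1
Sum: -31104 + 5184 + 1728 + 324 + 48 + 1 = -23819


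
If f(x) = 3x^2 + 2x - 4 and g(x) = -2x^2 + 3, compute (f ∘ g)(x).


Substitute g(x) into f:
f(g(x)) = 3*(-2x^2 + 3)^2 + 2*(-2x^2 + 3) + (-4)
(-2x^2 + 3)^2 = 4x^4 - 12x^2 + 9
Expand and combine: 12x^4 - 40x^2 + 29


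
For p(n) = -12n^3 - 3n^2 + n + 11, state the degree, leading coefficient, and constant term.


Highest power of n is 3, with coefficient -12. Constant term is 11.
Degree = 3, leading coefficient = -12, constant term = 11


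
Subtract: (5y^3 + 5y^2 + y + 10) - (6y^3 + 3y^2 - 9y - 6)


Distribute the minus sign:
  (5y^3 + 5y^2 + y + 10)
- (6y^3 + 3y^2 - 9y - 6)
Negate second polynomial: -6y^3 - 3y^2 + 9y + 6
Add: -y^3 + 2y^2 + 10y + 16


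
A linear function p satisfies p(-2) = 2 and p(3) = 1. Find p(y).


p(y) = my + b. Using p(-2)=2, p(3)=1:
m = (2 - 1)/(-2 - 3) = 1/-5 = -1/5
b = 2 - m*(-2) = 2 - 2/5 = 8/5
p(y) = -(1/5)y + (8/5)


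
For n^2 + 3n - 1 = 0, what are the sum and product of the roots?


For an^2+bn+c=0: sum = -b/a, product = c/a.
a=1, b=3, c=-1
Sum = -(3)/1 = -3
Product = (-1)/1 = -1


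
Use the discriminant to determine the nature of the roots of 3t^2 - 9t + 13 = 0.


D = b^2 - 4ac = (-9)^2 - 4(3)(13) = 81 - 156 = -75
Since D < 0: two complex conjugate roots (no real roots)


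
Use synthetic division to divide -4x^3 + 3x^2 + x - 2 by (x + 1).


Synthetic division with c = -1. Coefficients: -4, 3, 1, -2
Bring down -4.
  -4 * -1 = 4; 4 + 3 = 7
  7 * -1 = -7; -7 + 1 = -6
  -6 * -1 = 6; 6 - 2 = 4
Quotient: -4x^2 + 7x - 6, Remainder: 4


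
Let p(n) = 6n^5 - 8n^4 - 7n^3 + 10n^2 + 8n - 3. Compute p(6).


Using direct substitution:
  6 * (6)^5 = 46656
  -8 * (6)^4 = -10368
  -7 * (6)^3 = -1512
  10 * (6)^2 = 360
  8 * (6)^1 = 48
  constant: -3
Sum = 46656 - 10368 - 1512 + 360 + 48 - 3 = 35181


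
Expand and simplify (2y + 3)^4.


Expand (2y + 3)^4 by repeated multiplication:
  (2y + 3)^2 = 4y^2 + 12y + 9
  (2y + 3)^3 = 8y^3 + 36y^2 + 54y + 27
= 16y^4 + 96y^3 + 216y^2 + 216y + 81


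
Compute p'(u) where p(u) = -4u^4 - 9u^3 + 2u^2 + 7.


Apply the power rule term by term:
  d/du(-4u^4) = -16u^3
  d/du(-9u^3) = -27u^2
  d/du(2u^2) = 4u
  d/du(7) = 0
p'(u) = -16u^3 - 27u^2 + 4u


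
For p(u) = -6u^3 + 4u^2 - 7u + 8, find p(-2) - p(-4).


p(-2) = 86
p(-4) = 484
p(-2) - p(-4) = 86 - 484 = -398


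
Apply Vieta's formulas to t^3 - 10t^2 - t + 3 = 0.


Monic cubic t^3+bt^2+ct+d=0: sum=-b, pairwise sum=c, product=-d.
b=-10, c=-1, d=3
r1+r2+r3 = 10
r1r2+r1r3+r2r3 = -1
r1r2r3 = -3


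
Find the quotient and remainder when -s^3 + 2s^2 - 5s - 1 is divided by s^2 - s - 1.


(-s^3 + 2s^2 - 5s - 1) / (s^2 - s - 1)
Step 1: -s * (s^2 - s - 1) = -s^3 + s^2 + s; subtract.
Step 2: 1 * (s^2 - s - 1) = s^2 - s - 1; subtract.
Quotient: -s + 1, Remainder: -5s


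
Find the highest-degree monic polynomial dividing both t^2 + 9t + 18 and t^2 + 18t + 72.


Factor each:
  t^2 + 9t + 18 = (t + 6)(t + 3)
  t^2 + 18t + 72 = (t + 6)(t + 12)
Common monic factor: t + 6


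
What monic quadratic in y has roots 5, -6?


p(y) = (y - 5)(y + 6)
Expand: y^2 + y - 30


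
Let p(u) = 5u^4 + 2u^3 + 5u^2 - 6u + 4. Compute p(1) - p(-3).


p(1) = 10
p(-3) = 418
p(1) - p(-3) = 10 - 418 = -408


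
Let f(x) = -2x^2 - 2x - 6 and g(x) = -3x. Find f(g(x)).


Substitute g(x) into f:
f(g(x)) = -2*(-3x)^2 + (-2)*(-3x) + (-6)
(-3x)^2 = 9x^2
Expand and combine: -18x^2 + 6x - 6


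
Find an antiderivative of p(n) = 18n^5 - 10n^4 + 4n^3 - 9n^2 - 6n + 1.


Reverse power rule on each term:
  ∫ 18n^5 dn = 3n^6
  ∫ -10n^4 dn = -2n^5
  ∫ 4n^3 dn = n^4
  ∫ -9n^2 dn = -3n^3
  ∫ -6n dn = -3n^2
  ∫ 1 dn = n
F(n) = 3n^6 - 2n^5 + n^4 - 3n^3 - 3n^2 + n + C


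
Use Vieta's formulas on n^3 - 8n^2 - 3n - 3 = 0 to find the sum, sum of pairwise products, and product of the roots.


Monic cubic n^3+bn^2+cn+d=0: sum=-b, pairwise sum=c, product=-d.
b=-8, c=-3, d=-3
r1+r2+r3 = 8
r1r2+r1r3+r2r3 = -3
r1r2r3 = 3


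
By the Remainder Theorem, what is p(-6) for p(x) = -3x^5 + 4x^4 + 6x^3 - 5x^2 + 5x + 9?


By the Remainder Theorem, the remainder equals p(-6):
  -3*(-6)^5 = 23328
  4*(-6)^4 = 5184
  6*(-6)^3 = -1296
  -5*(-6)^2 = -180
  5*(-6)^1 = -30
  constant: 9
Sum: 23328 + 5184 - 1296 - 180 - 30 + 9 = 27015


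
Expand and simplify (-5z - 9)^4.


Expand (-5z - 9)^4 by repeated multiplication:
  (-5z - 9)^2 = 25z^2 + 90z + 81
  (-5z - 9)^3 = -125z^3 - 675z^2 - 1215z - 729
= 625z^4 + 4500z^3 + 12150z^2 + 14580z + 6561


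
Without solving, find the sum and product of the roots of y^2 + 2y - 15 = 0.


For ay^2+by+c=0: sum = -b/a, product = c/a.
a=1, b=2, c=-15
Sum = -(2)/1 = -2
Product = (-15)/1 = -15


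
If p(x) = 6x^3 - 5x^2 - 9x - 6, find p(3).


Using direct substitution:
  6 * (3)^3 = 162
  -5 * (3)^2 = -45
  -9 * (3)^1 = -27
  constant: -6
Sum = 162 - 45 - 27 - 6 = 84


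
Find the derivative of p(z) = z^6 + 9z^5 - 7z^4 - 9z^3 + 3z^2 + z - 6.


Apply the power rule term by term:
  d/dz(z^6) = 6z^5
  d/dz(9z^5) = 45z^4
  d/dz(-7z^4) = -28z^3
  d/dz(-9z^3) = -27z^2
  d/dz(3z^2) = 6z
  d/dz(z) = 1
  d/dz(-6) = 0
p'(z) = 6z^5 + 45z^4 - 28z^3 - 27z^2 + 6z + 1


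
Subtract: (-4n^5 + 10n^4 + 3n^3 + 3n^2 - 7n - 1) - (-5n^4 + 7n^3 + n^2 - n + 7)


Distribute the minus sign:
  (-4n^5 + 10n^4 + 3n^3 + 3n^2 - 7n - 1)
- (-5n^4 + 7n^3 + n^2 - n + 7)
Negate second polynomial: 5n^4 - 7n^3 - n^2 + n - 7
Add: -4n^5 + 15n^4 - 4n^3 + 2n^2 - 6n - 8


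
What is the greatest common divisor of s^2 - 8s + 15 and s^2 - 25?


Factor each:
  s^2 - 8s + 15 = (s - 5)(s - 3)
  s^2 - 25 = (s - 5)(s + 5)
Common monic factor: s - 5


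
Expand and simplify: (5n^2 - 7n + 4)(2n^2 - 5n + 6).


Distribute each term of the first polynomial:
  (5n^2)(2n^2 - 5n + 6) = 10n^4 - 25n^3 + 30n^2
  (-7n)(2n^2 - 5n + 6) = -14n^3 + 35n^2 - 42n
  (4)(2n^2 - 5n + 6) = 8n^2 - 20n + 24
Sum: 10n^4 - 39n^3 + 73n^2 - 62n + 24


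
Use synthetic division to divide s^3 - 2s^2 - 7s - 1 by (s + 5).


Synthetic division with c = -5. Coefficients: 1, -2, -7, -1
Bring down 1.
  1 * -5 = -5; -5 - 2 = -7
  -7 * -5 = 35; 35 - 7 = 28
  28 * -5 = -140; -140 - 1 = -141
Quotient: s^2 - 7s + 28, Remainder: -141


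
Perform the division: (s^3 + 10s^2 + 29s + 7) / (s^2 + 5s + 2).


(s^3 + 10s^2 + 29s + 7) / (s^2 + 5s + 2)
Step 1: s * (s^2 + 5s + 2) = s^3 + 5s^2 + 2s; subtract.
Step 2: 5 * (s^2 + 5s + 2) = 5s^2 + 25s + 10; subtract.
Quotient: s + 5, Remainder: 2s - 3


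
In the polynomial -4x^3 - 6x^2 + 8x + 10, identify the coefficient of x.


Read off the coefficient of x: 8


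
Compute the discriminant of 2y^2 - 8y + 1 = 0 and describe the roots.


D = b^2 - 4ac = (-8)^2 - 4(2)(1) = 64 - 8 = 56
Since D > 0: two distinct irrational roots


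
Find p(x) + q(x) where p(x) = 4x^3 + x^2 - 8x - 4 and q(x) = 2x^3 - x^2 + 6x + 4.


Align terms by degree and add:
  4x^3 + x^2 - 8x - 4
+ 2x^3 - x^2 + 6x + 4
= 6x^3 - 2x


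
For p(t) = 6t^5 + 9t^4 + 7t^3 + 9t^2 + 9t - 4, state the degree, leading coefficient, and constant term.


Highest power of t is 5, with coefficient 6. Constant term is -4.
Degree = 5, leading coefficient = 6, constant term = -4


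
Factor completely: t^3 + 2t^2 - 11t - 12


Try integer roots (divisors of -12). t=-1: p(-1)=0.
Divide out (t + 1): quotient is t^2 + t - 12.
Factor the quadratic: (t + 4)(t - 3)
Result: (t + 1)(t + 4)(t - 3)


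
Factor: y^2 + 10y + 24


Roots satisfy r1 + r2 = -b/a = -10 and r1*r2 = c/a = 24.
So r1 = -4, r2 = -6.
y^2 + 10y + 24 = (y - r1)(y - r2) = (y + 4)(y + 6)


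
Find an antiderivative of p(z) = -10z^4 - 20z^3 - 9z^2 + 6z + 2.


Reverse power rule on each term:
  ∫ -10z^4 dz = -2z^5
  ∫ -20z^3 dz = -5z^4
  ∫ -9z^2 dz = -3z^3
  ∫ 6z dz = 3z^2
  ∫ 2 dz = 2z
F(z) = -2z^5 - 5z^4 - 3z^3 + 3z^2 + 2z + C


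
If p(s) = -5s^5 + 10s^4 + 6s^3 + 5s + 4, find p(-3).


Using direct substitution:
  -5 * (-3)^5 = 1215
  10 * (-3)^4 = 810
  6 * (-3)^3 = -162
  0 * (-3)^2 = 0
  5 * (-3)^1 = -15
  constant: 4
Sum = 1215 + 810 - 162 + 0 - 15 + 4 = 1852


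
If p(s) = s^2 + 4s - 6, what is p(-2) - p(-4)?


p(-2) = -10
p(-4) = -6
p(-2) - p(-4) = -10 + 6 = -4


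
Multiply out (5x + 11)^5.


Expand (5x + 11)^5 by repeated multiplication:
  (5x + 11)^2 = 25x^2 + 110x + 121
  (5x + 11)^3 = 125x^3 + 825x^2 + 1815x + 1331
  (5x + 11)^4 = 625x^4 + 5500x^3 + 18150x^2 + 26620x + 14641
= 3125x^5 + 34375x^4 + 151250x^3 + 332750x^2 + 366025x + 161051


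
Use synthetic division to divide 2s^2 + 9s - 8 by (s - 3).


Synthetic division with c = 3. Coefficients: 2, 9, -8
Bring down 2.
  2 * 3 = 6; 6 + 9 = 15
  15 * 3 = 45; 45 - 8 = 37
Quotient: 2s + 15, Remainder: 37


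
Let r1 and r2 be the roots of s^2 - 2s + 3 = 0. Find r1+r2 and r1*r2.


For as^2+bs+c=0: sum = -b/a, product = c/a.
a=1, b=-2, c=3
Sum = -(-2)/1 = 2
Product = (3)/1 = 3


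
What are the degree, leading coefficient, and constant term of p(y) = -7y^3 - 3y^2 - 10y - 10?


Highest power of y is 3, with coefficient -7. Constant term is -10.
Degree = 3, leading coefficient = -7, constant term = -10


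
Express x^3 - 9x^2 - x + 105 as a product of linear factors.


Try integer roots (divisors of 105). x=-3: p(-3)=0.
Divide out (x + 3): quotient is x^2 - 12x + 35.
Factor the quadratic: (x - 5)(x - 7)
Result: (x + 3)(x - 5)(x - 7)


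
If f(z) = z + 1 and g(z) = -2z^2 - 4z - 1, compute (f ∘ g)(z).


Substitute g(z) into f:
f(g(z)) = 1*(-2z^2 - 4z - 1) + 1
Expand and combine: -2z^2 - 4z


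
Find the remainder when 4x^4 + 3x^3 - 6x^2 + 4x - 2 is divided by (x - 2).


By the Remainder Theorem, the remainder equals p(2):
  4*(2)^4 = 64
  3*(2)^3 = 24
  -6*(2)^2 = -24
  4*(2)^1 = 8
  constant: -2
Sum: 64 + 24 - 24 + 8 - 2 = 70


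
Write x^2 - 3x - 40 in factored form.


Roots satisfy r1 + r2 = -b/a = 3 and r1*r2 = c/a = -40.
So r1 = -5, r2 = 8.
x^2 - 3x - 40 = (x - r1)(x - r2) = (x + 5)(x - 8)


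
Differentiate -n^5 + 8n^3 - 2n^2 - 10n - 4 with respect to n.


Apply the power rule term by term:
  d/dn(-n^5) = -5n^4
  d/dn(8n^3) = 24n^2
  d/dn(-2n^2) = -4n
  d/dn(-10n) = -10
  d/dn(-4) = 0
p'(n) = -5n^4 + 24n^2 - 4n - 10


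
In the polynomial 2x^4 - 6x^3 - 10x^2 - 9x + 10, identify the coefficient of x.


Read off the coefficient of x: -9


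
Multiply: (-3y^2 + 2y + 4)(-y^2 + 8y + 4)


Distribute each term of the first polynomial:
  (-3y^2)(-y^2 + 8y + 4) = 3y^4 - 24y^3 - 12y^2
  (2y)(-y^2 + 8y + 4) = -2y^3 + 16y^2 + 8y
  (4)(-y^2 + 8y + 4) = -4y^2 + 32y + 16
Sum: 3y^4 - 26y^3 + 40y + 16


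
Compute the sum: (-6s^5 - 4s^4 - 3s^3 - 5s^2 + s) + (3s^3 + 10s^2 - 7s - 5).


Align terms by degree and add:
  -6s^5 - 4s^4 - 3s^3 - 5s^2 + s
+ 3s^3 + 10s^2 - 7s - 5
= -6s^5 - 4s^4 + 5s^2 - 6s - 5


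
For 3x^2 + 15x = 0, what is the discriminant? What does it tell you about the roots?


D = b^2 - 4ac = (15)^2 - 4(3)(0) = 225 = 225
Since D > 0: two distinct rational roots


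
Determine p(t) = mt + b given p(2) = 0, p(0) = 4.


p(t) = mt + b. Using p(2)=0, p(0)=4:
m = (0 - 4)/(2) = -4/2 = -2
b = 0 - m*(2) = 0 + 4 = 4
p(t) = -2t + 4


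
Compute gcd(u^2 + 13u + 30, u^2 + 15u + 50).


Factor each:
  u^2 + 13u + 30 = (u + 10)(u + 3)
  u^2 + 15u + 50 = (u + 10)(u + 5)
Common monic factor: u + 10


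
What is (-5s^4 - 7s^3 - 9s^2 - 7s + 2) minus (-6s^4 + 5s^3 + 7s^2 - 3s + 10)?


Distribute the minus sign:
  (-5s^4 - 7s^3 - 9s^2 - 7s + 2)
- (-6s^4 + 5s^3 + 7s^2 - 3s + 10)
Negate second polynomial: 6s^4 - 5s^3 - 7s^2 + 3s - 10
Add: s^4 - 12s^3 - 16s^2 - 4s - 8


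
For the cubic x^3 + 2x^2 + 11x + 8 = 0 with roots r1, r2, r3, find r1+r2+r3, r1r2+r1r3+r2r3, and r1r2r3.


Monic cubic x^3+bx^2+cx+d=0: sum=-b, pairwise sum=c, product=-d.
b=2, c=11, d=8
r1+r2+r3 = -2
r1r2+r1r3+r2r3 = 11
r1r2r3 = -8


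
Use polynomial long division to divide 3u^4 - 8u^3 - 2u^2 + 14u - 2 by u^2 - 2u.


(3u^4 - 8u^3 - 2u^2 + 14u - 2) / (u^2 - 2u)
Step 1: 3u^2 * (u^2 - 2u) = 3u^4 - 6u^3; subtract.
Step 2: -2u * (u^2 - 2u) = -2u^3 + 4u^2; subtract.
Step 3: -6 * (u^2 - 2u) = -6u^2 + 12u; subtract.
Quotient: 3u^2 - 2u - 6, Remainder: 2u - 2


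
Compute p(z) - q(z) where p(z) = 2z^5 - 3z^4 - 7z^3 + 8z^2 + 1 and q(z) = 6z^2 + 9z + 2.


Distribute the minus sign:
  (2z^5 - 3z^4 - 7z^3 + 8z^2 + 1)
- (6z^2 + 9z + 2)
Negate second polynomial: -6z^2 - 9z - 2
Add: 2z^5 - 3z^4 - 7z^3 + 2z^2 - 9z - 1


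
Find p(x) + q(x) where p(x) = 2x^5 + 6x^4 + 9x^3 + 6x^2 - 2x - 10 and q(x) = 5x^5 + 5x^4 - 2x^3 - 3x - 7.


Align terms by degree and add:
  2x^5 + 6x^4 + 9x^3 + 6x^2 - 2x - 10
+ 5x^5 + 5x^4 - 2x^3 - 3x - 7
= 7x^5 + 11x^4 + 7x^3 + 6x^2 - 5x - 17


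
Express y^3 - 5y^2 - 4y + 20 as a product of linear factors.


Try integer roots (divisors of 20). y=5: p(5)=0.
Divide out (y - 5): quotient is y^2 - 4.
Factor the quadratic: (y - 2)(y + 2)
Result: (y - 5)(y - 2)(y + 2)


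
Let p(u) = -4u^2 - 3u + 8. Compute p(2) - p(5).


p(2) = -14
p(5) = -107
p(2) - p(5) = -14 + 107 = 93


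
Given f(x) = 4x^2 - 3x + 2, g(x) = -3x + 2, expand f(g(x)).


Substitute g(x) into f:
f(g(x)) = 4*(-3x + 2)^2 + (-3)*(-3x + 2) + 2
(-3x + 2)^2 = 9x^2 - 12x + 4
Expand and combine: 36x^2 - 39x + 12


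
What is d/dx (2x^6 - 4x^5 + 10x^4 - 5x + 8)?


Apply the power rule term by term:
  d/dx(2x^6) = 12x^5
  d/dx(-4x^5) = -20x^4
  d/dx(10x^4) = 40x^3
  d/dx(-5x) = -5
  d/dx(8) = 0
p'(x) = 12x^5 - 20x^4 + 40x^3 - 5


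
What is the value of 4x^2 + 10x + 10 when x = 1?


Using direct substitution:
  4 * (1)^2 = 4
  10 * (1)^1 = 10
  constant: 10
Sum = 4 + 10 + 10 = 24


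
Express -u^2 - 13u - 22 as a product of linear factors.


Roots satisfy r1 + r2 = -b/a = -13 and r1*r2 = c/a = 22.
So r1 = -11, r2 = -2.
-u^2 - 13u - 22 = -(u - r1)(u - r2) = -(u + 11)(u + 2)


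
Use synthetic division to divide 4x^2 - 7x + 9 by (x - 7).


Synthetic division with c = 7. Coefficients: 4, -7, 9
Bring down 4.
  4 * 7 = 28; 28 - 7 = 21
  21 * 7 = 147; 147 + 9 = 156
Quotient: 4x + 21, Remainder: 156


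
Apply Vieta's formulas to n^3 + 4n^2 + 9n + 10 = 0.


Monic cubic n^3+bn^2+cn+d=0: sum=-b, pairwise sum=c, product=-d.
b=4, c=9, d=10
r1+r2+r3 = -4
r1r2+r1r3+r2r3 = 9
r1r2r3 = -10


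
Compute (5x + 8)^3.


Expand (5x + 8)^3 by repeated multiplication:
  (5x + 8)^2 = 25x^2 + 80x + 64
= 125x^3 + 600x^2 + 960x + 512


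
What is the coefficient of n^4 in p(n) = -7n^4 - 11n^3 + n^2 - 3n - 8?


Read off the coefficient of n^4: -7


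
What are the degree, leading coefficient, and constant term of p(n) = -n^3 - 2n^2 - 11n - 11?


Highest power of n is 3, with coefficient -1. Constant term is -11.
Degree = 3, leading coefficient = -1, constant term = -11


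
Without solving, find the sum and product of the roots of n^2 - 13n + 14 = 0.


For an^2+bn+c=0: sum = -b/a, product = c/a.
a=1, b=-13, c=14
Sum = -(-13)/1 = 13
Product = (14)/1 = 14


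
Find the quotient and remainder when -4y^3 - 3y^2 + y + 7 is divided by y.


(-4y^3 - 3y^2 + y + 7) / (y)
Step 1: -4y^2 * (y) = -4y^3; subtract.
Step 2: -3y * (y) = -3y^2; subtract.
Step 3: 1 * (y) = y; subtract.
Quotient: -4y^2 - 3y + 1, Remainder: 7


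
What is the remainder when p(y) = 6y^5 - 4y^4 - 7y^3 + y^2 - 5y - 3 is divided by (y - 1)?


By the Remainder Theorem, the remainder equals p(1):
  6*(1)^5 = 6
  -4*(1)^4 = -4
  -7*(1)^3 = -7
  1*(1)^2 = 1
  -5*(1)^1 = -5
  constant: -3
Sum: 6 - 4 - 7 + 1 - 5 - 3 = -12


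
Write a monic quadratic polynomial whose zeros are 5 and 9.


p(u) = (u - 5)(u - 9)
Expand: u^2 - 14u + 45


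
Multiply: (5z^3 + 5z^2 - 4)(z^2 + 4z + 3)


Distribute each term of the first polynomial:
  (5z^3)(z^2 + 4z + 3) = 5z^5 + 20z^4 + 15z^3
  (5z^2)(z^2 + 4z + 3) = 5z^4 + 20z^3 + 15z^2
  (-4)(z^2 + 4z + 3) = -4z^2 - 16z - 12
Sum: 5z^5 + 25z^4 + 35z^3 + 11z^2 - 16z - 12


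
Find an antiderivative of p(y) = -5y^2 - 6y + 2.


Reverse power rule on each term:
  ∫ -5y^2 dy = -(5/3)y^3
  ∫ -6y dy = -3y^2
  ∫ 2 dy = 2y
F(y) = -(5/3)y^3 - 3y^2 + 2y + C


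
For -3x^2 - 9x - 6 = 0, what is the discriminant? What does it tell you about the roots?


D = b^2 - 4ac = (-9)^2 - 4(-3)(-6) = 81 - 72 = 9
Since D > 0: two distinct rational roots


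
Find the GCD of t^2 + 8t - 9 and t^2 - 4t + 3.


Factor each:
  t^2 + 8t - 9 = (t - 1)(t + 9)
  t^2 - 4t + 3 = (t - 1)(t - 3)
Common monic factor: t - 1


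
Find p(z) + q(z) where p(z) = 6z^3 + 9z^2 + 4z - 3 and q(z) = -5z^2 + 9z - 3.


Align terms by degree and add:
  6z^3 + 9z^2 + 4z - 3
  -5z^2 + 9z - 3
= 6z^3 + 4z^2 + 13z - 6


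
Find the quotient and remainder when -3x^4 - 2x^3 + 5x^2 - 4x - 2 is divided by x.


(-3x^4 - 2x^3 + 5x^2 - 4x - 2) / (x)
Step 1: -3x^3 * (x) = -3x^4; subtract.
Step 2: -2x^2 * (x) = -2x^3; subtract.
Step 3: 5x * (x) = 5x^2; subtract.
Step 4: -4 * (x) = -4x; subtract.
Quotient: -3x^3 - 2x^2 + 5x - 4, Remainder: -2


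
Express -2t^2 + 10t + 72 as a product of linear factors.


Roots satisfy r1 + r2 = -b/a = 5 and r1*r2 = c/a = -36.
So r1 = 9, r2 = -4.
-2t^2 + 10t + 72 = -2(t - r1)(t - r2) = -2(t - 9)(t + 4)


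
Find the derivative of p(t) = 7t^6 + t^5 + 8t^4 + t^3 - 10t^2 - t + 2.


Apply the power rule term by term:
  d/dt(7t^6) = 42t^5
  d/dt(t^5) = 5t^4
  d/dt(8t^4) = 32t^3
  d/dt(t^3) = 3t^2
  d/dt(-10t^2) = -20t
  d/dt(-t) = -1
  d/dt(2) = 0
p'(t) = 42t^5 + 5t^4 + 32t^3 + 3t^2 - 20t - 1


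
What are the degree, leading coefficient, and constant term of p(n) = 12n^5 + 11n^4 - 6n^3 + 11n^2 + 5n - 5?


Highest power of n is 5, with coefficient 12. Constant term is -5.
Degree = 5, leading coefficient = 12, constant term = -5


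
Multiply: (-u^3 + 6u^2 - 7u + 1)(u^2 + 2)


Distribute each term of the first polynomial:
  (-u^3)(u^2 + 2) = -u^5 - 2u^3
  (6u^2)(u^2 + 2) = 6u^4 + 12u^2
  (-7u)(u^2 + 2) = -7u^3 - 14u
  (1)(u^2 + 2) = u^2 + 2
Sum: -u^5 + 6u^4 - 9u^3 + 13u^2 - 14u + 2


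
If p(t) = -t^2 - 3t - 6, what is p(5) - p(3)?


p(5) = -46
p(3) = -24
p(5) - p(3) = -46 + 24 = -22


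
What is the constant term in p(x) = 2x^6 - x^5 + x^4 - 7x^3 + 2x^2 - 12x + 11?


Read off the constant term: 11


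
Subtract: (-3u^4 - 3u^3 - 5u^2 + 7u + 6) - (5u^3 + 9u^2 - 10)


Distribute the minus sign:
  (-3u^4 - 3u^3 - 5u^2 + 7u + 6)
- (5u^3 + 9u^2 - 10)
Negate second polynomial: -5u^3 - 9u^2 + 10
Add: -3u^4 - 8u^3 - 14u^2 + 7u + 16


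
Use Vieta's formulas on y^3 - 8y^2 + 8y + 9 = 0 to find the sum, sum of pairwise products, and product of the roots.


Monic cubic y^3+by^2+cy+d=0: sum=-b, pairwise sum=c, product=-d.
b=-8, c=8, d=9
r1+r2+r3 = 8
r1r2+r1r3+r2r3 = 8
r1r2r3 = -9


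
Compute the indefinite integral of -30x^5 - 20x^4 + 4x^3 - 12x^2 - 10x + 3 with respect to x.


Reverse power rule on each term:
  ∫ -30x^5 dx = -5x^6
  ∫ -20x^4 dx = -4x^5
  ∫ 4x^3 dx = x^4
  ∫ -12x^2 dx = -4x^3
  ∫ -10x dx = -5x^2
  ∫ 3 dx = 3x
F(x) = -5x^6 - 4x^5 + x^4 - 4x^3 - 5x^2 + 3x + C


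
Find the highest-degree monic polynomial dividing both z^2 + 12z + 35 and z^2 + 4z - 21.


Factor each:
  z^2 + 12z + 35 = (z + 7)(z + 5)
  z^2 + 4z - 21 = (z + 7)(z - 3)
Common monic factor: z + 7


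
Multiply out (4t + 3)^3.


Expand (4t + 3)^3 by repeated multiplication:
  (4t + 3)^2 = 16t^2 + 24t + 9
= 64t^3 + 144t^2 + 108t + 27


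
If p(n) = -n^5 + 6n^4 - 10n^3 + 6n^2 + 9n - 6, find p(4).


Using direct substitution:
  -1 * (4)^5 = -1024
  6 * (4)^4 = 1536
  -10 * (4)^3 = -640
  6 * (4)^2 = 96
  9 * (4)^1 = 36
  constant: -6
Sum = -1024 + 1536 - 640 + 96 + 36 - 6 = -2


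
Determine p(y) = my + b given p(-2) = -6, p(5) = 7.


p(y) = my + b. Using p(-2)=-6, p(5)=7:
m = (-6 - 7)/(-2 - 5) = -13/-7 = 13/7
b = -6 - m*(-2) = -6 + 26/7 = -16/7
p(y) = (13/7)y - (16/7)


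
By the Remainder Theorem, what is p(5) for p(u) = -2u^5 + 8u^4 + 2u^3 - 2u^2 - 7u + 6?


By the Remainder Theorem, the remainder equals p(5):
  -2*(5)^5 = -6250
  8*(5)^4 = 5000
  2*(5)^3 = 250
  -2*(5)^2 = -50
  -7*(5)^1 = -35
  constant: 6
Sum: -6250 + 5000 + 250 - 50 - 35 + 6 = -1079


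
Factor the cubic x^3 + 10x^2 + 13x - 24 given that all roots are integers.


Try integer roots (divisors of -24). x=-3: p(-3)=0.
Divide out (x + 3): quotient is x^2 + 7x - 8.
Factor the quadratic: (x - 1)(x + 8)
Result: (x + 3)(x - 1)(x + 8)


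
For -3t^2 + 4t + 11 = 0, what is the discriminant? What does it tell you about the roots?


D = b^2 - 4ac = (4)^2 - 4(-3)(11) = 16 + 132 = 148
Since D > 0: two distinct irrational roots


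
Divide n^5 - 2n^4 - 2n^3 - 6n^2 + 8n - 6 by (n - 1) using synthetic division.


Synthetic division with c = 1. Coefficients: 1, -2, -2, -6, 8, -6
Bring down 1.
  1 * 1 = 1; 1 - 2 = -1
  -1 * 1 = -1; -1 - 2 = -3
  -3 * 1 = -3; -3 - 6 = -9
  -9 * 1 = -9; -9 + 8 = -1
  -1 * 1 = -1; -1 - 6 = -7
Quotient: n^4 - n^3 - 3n^2 - 9n - 1, Remainder: -7


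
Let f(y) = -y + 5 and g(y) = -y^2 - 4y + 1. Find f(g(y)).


Substitute g(y) into f:
f(g(y)) = -1*(-y^2 - 4y + 1) + 5
Expand and combine: y^2 + 4y + 4


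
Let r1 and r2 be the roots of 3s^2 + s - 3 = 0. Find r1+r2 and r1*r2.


For as^2+bs+c=0: sum = -b/a, product = c/a.
a=3, b=1, c=-3
Sum = -(1)/3 = -1/3
Product = (-3)/3 = -1


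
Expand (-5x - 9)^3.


Expand (-5x - 9)^3 by repeated multiplication:
  (-5x - 9)^2 = 25x^2 + 90x + 81
= -125x^3 - 675x^2 - 1215x - 729


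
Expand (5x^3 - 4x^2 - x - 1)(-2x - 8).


Distribute each term of the first polynomial:
  (5x^3)(-2x - 8) = -10x^4 - 40x^3
  (-4x^2)(-2x - 8) = 8x^3 + 32x^2
  (-x)(-2x - 8) = 2x^2 + 8x
  (-1)(-2x - 8) = 2x + 8
Sum: -10x^4 - 32x^3 + 34x^2 + 10x + 8


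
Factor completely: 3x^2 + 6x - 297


Roots satisfy r1 + r2 = -b/a = -2 and r1*r2 = c/a = -99.
So r1 = -11, r2 = 9.
3x^2 + 6x - 297 = 3(x - r1)(x - r2) = 3(x + 11)(x - 9)


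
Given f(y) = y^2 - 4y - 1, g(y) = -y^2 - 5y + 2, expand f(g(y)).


Substitute g(y) into f:
f(g(y)) = 1*(-y^2 - 5y + 2)^2 + (-4)*(-y^2 - 5y + 2) + (-1)
(-y^2 - 5y + 2)^2 = y^4 + 10y^3 + 21y^2 - 20y + 4
Expand and combine: y^4 + 10y^3 + 25y^2 - 5


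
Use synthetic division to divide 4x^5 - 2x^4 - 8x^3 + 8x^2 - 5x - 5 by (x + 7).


Synthetic division with c = -7. Coefficients: 4, -2, -8, 8, -5, -5
Bring down 4.
  4 * -7 = -28; -28 - 2 = -30
  -30 * -7 = 210; 210 - 8 = 202
  202 * -7 = -1414; -1414 + 8 = -1406
  -1406 * -7 = 9842; 9842 - 5 = 9837
  9837 * -7 = -68859; -68859 - 5 = -68864
Quotient: 4x^4 - 30x^3 + 202x^2 - 1406x + 9837, Remainder: -68864


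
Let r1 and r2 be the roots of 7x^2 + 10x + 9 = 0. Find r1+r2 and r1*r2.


For ax^2+bx+c=0: sum = -b/a, product = c/a.
a=7, b=10, c=9
Sum = -(10)/7 = -10/7
Product = (9)/7 = 9/7


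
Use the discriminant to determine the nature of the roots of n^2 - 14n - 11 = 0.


D = b^2 - 4ac = (-14)^2 - 4(1)(-11) = 196 + 44 = 240
Since D > 0: two distinct irrational roots


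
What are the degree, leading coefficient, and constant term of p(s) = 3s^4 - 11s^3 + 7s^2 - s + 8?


Highest power of s is 4, with coefficient 3. Constant term is 8.
Degree = 4, leading coefficient = 3, constant term = 8


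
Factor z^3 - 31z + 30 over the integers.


Try integer roots (divisors of 30). z=5: p(5)=0.
Divide out (z - 5): quotient is z^2 + 5z - 6.
Factor the quadratic: (z - 1)(z + 6)
Result: (z - 5)(z - 1)(z + 6)


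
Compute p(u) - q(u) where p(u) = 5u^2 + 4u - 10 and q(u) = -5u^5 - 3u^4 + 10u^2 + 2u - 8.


Distribute the minus sign:
  (5u^2 + 4u - 10)
- (-5u^5 - 3u^4 + 10u^2 + 2u - 8)
Negate second polynomial: 5u^5 + 3u^4 - 10u^2 - 2u + 8
Add: 5u^5 + 3u^4 - 5u^2 + 2u - 2


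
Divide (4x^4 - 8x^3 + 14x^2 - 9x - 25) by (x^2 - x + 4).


(4x^4 - 8x^3 + 14x^2 - 9x - 25) / (x^2 - x + 4)
Step 1: 4x^2 * (x^2 - x + 4) = 4x^4 - 4x^3 + 16x^2; subtract.
Step 2: -4x * (x^2 - x + 4) = -4x^3 + 4x^2 - 16x; subtract.
Step 3: -6 * (x^2 - x + 4) = -6x^2 + 6x - 24; subtract.
Quotient: 4x^2 - 4x - 6, Remainder: x - 1


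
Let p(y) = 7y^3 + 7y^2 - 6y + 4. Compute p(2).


Using direct substitution:
  7 * (2)^3 = 56
  7 * (2)^2 = 28
  -6 * (2)^1 = -12
  constant: 4
Sum = 56 + 28 - 12 + 4 = 76


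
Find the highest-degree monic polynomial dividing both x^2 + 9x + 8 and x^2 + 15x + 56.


Factor each:
  x^2 + 9x + 8 = (x + 8)(x + 1)
  x^2 + 15x + 56 = (x + 8)(x + 7)
Common monic factor: x + 8


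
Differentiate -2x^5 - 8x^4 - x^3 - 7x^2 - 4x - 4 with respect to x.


Apply the power rule term by term:
  d/dx(-2x^5) = -10x^4
  d/dx(-8x^4) = -32x^3
  d/dx(-x^3) = -3x^2
  d/dx(-7x^2) = -14x
  d/dx(-4x) = -4
  d/dx(-4) = 0
p'(x) = -10x^4 - 32x^3 - 3x^2 - 14x - 4


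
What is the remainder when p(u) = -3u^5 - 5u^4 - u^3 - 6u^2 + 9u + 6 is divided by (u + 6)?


By the Remainder Theorem, the remainder equals p(-6):
  -3*(-6)^5 = 23328
  -5*(-6)^4 = -6480
  -1*(-6)^3 = 216
  -6*(-6)^2 = -216
  9*(-6)^1 = -54
  constant: 6
Sum: 23328 - 6480 + 216 - 216 - 54 + 6 = 16800


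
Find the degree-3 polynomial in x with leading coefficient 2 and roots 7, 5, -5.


p(x) = 2(x - 7)(x - 5)(x + 5)
Expand: 2x^3 - 14x^2 - 50x + 350


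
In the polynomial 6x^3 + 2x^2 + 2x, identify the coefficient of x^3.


Read off the coefficient of x^3: 6


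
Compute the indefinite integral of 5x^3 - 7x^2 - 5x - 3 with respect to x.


Reverse power rule on each term:
  ∫ 5x^3 dx = (5/4)x^4
  ∫ -7x^2 dx = -(7/3)x^3
  ∫ -5x dx = -(5/2)x^2
  ∫ -3 dx = -3x
F(x) = (5/4)x^4 - (7/3)x^3 - (5/2)x^2 - 3x + C


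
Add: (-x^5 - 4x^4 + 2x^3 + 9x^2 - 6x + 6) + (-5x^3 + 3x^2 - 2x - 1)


Align terms by degree and add:
  -x^5 - 4x^4 + 2x^3 + 9x^2 - 6x + 6
  -5x^3 + 3x^2 - 2x - 1
= -x^5 - 4x^4 - 3x^3 + 12x^2 - 8x + 5


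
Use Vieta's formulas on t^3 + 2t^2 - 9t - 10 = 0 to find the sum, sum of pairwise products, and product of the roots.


Monic cubic t^3+bt^2+ct+d=0: sum=-b, pairwise sum=c, product=-d.
b=2, c=-9, d=-10
r1+r2+r3 = -2
r1r2+r1r3+r2r3 = -9
r1r2r3 = 10


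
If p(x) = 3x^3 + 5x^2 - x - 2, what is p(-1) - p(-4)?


p(-1) = 1
p(-4) = -110
p(-1) - p(-4) = 1 + 110 = 111


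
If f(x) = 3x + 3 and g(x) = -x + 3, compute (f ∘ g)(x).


Substitute g(x) into f:
f(g(x)) = 3*(-x + 3) + 3
Expand and combine: -3x + 12


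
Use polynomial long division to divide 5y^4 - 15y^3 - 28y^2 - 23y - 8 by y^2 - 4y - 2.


(5y^4 - 15y^3 - 28y^2 - 23y - 8) / (y^2 - 4y - 2)
Step 1: 5y^2 * (y^2 - 4y - 2) = 5y^4 - 20y^3 - 10y^2; subtract.
Step 2: 5y * (y^2 - 4y - 2) = 5y^3 - 20y^2 - 10y; subtract.
Step 3: 2 * (y^2 - 4y - 2) = 2y^2 - 8y - 4; subtract.
Quotient: 5y^2 + 5y + 2, Remainder: -5y - 4


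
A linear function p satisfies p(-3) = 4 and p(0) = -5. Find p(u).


p(u) = mu + b. Using p(-3)=4, p(0)=-5:
m = (4 + 5)/(-3) = 9/-3 = -3
b = 4 - m*(-3) = 4 - 9 = -5
p(u) = -3u - 5


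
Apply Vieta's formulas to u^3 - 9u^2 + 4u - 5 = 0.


Monic cubic u^3+bu^2+cu+d=0: sum=-b, pairwise sum=c, product=-d.
b=-9, c=4, d=-5
r1+r2+r3 = 9
r1r2+r1r3+r2r3 = 4
r1r2r3 = 5


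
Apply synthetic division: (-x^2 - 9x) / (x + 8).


Synthetic division with c = -8. Coefficients: -1, -9, 0
Bring down -1.
  -1 * -8 = 8; 8 - 9 = -1
  -1 * -8 = 8; 8 + 0 = 8
Quotient: -x - 1, Remainder: 8


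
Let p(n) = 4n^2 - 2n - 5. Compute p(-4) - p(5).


p(-4) = 67
p(5) = 85
p(-4) - p(5) = 67 - 85 = -18


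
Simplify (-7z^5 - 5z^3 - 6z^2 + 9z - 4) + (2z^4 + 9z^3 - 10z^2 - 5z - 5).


Align terms by degree and add:
  -7z^5 - 5z^3 - 6z^2 + 9z - 4
+ 2z^4 + 9z^3 - 10z^2 - 5z - 5
= -7z^5 + 2z^4 + 4z^3 - 16z^2 + 4z - 9


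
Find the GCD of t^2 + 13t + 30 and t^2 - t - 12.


Factor each:
  t^2 + 13t + 30 = (t + 3)(t + 10)
  t^2 - t - 12 = (t + 3)(t - 4)
Common monic factor: t + 3


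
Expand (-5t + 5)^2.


Expand (-5t + 5)^2 by repeated multiplication:
= 25t^2 - 50t + 25


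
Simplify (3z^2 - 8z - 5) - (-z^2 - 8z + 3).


Distribute the minus sign:
  (3z^2 - 8z - 5)
- (-z^2 - 8z + 3)
Negate second polynomial: z^2 + 8z - 3
Add: 4z^2 - 8


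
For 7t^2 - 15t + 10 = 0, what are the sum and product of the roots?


For at^2+bt+c=0: sum = -b/a, product = c/a.
a=7, b=-15, c=10
Sum = -(-15)/7 = 15/7
Product = (10)/7 = 10/7


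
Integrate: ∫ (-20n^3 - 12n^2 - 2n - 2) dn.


Reverse power rule on each term:
  ∫ -20n^3 dn = -5n^4
  ∫ -12n^2 dn = -4n^3
  ∫ -2n dn = -n^2
  ∫ -2 dn = -2n
F(n) = -5n^4 - 4n^3 - n^2 - 2n + C


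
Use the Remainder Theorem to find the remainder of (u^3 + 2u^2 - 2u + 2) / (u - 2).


By the Remainder Theorem, the remainder equals p(2):
  1*(2)^3 = 8
  2*(2)^2 = 8
  -2*(2)^1 = -4
  constant: 2
Sum: 8 + 8 - 4 + 2 = 14


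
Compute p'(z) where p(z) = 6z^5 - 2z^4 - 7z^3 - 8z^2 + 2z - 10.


Apply the power rule term by term:
  d/dz(6z^5) = 30z^4
  d/dz(-2z^4) = -8z^3
  d/dz(-7z^3) = -21z^2
  d/dz(-8z^2) = -16z
  d/dz(2z) = 2
  d/dz(-10) = 0
p'(z) = 30z^4 - 8z^3 - 21z^2 - 16z + 2


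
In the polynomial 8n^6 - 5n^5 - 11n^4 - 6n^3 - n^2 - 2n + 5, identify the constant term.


Read off the constant term: 5


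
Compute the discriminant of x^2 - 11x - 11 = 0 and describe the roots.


D = b^2 - 4ac = (-11)^2 - 4(1)(-11) = 121 + 44 = 165
Since D > 0: two distinct irrational roots


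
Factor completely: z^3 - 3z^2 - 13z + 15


Try integer roots (divisors of 15). z=5: p(5)=0.
Divide out (z - 5): quotient is z^2 + 2z - 3.
Factor the quadratic: (z + 3)(z - 1)
Result: (z - 5)(z + 3)(z - 1)


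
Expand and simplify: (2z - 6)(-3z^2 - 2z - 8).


Distribute each term of the first polynomial:
  (2z)(-3z^2 - 2z - 8) = -6z^3 - 4z^2 - 16z
  (-6)(-3z^2 - 2z - 8) = 18z^2 + 12z + 48
Sum: -6z^3 + 14z^2 - 4z + 48


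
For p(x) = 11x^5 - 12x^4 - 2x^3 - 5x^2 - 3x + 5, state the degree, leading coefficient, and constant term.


Highest power of x is 5, with coefficient 11. Constant term is 5.
Degree = 5, leading coefficient = 11, constant term = 5


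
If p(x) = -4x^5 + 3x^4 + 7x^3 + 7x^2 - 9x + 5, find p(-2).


Using direct substitution:
  -4 * (-2)^5 = 128
  3 * (-2)^4 = 48
  7 * (-2)^3 = -56
  7 * (-2)^2 = 28
  -9 * (-2)^1 = 18
  constant: 5
Sum = 128 + 48 - 56 + 28 + 18 + 5 = 171


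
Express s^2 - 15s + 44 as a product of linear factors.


Roots satisfy r1 + r2 = -b/a = 15 and r1*r2 = c/a = 44.
So r1 = 4, r2 = 11.
s^2 - 15s + 44 = (s - r1)(s - r2) = (s - 4)(s - 11)


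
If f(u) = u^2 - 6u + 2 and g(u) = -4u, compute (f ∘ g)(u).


Substitute g(u) into f:
f(g(u)) = 1*(-4u)^2 + (-6)*(-4u) + 2
(-4u)^2 = 16u^2
Expand and combine: 16u^2 + 24u + 2


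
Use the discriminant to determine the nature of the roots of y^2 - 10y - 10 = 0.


D = b^2 - 4ac = (-10)^2 - 4(1)(-10) = 100 + 40 = 140
Since D > 0: two distinct irrational roots


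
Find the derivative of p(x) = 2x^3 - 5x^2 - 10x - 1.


Apply the power rule term by term:
  d/dx(2x^3) = 6x^2
  d/dx(-5x^2) = -10x
  d/dx(-10x) = -10
  d/dx(-1) = 0
p'(x) = 6x^2 - 10x - 10


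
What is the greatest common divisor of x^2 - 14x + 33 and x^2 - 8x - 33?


Factor each:
  x^2 - 14x + 33 = (x - 11)(x - 3)
  x^2 - 8x - 33 = (x - 11)(x + 3)
Common monic factor: x - 11


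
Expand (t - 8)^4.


Expand (t - 8)^4 by repeated multiplication:
  (t - 8)^2 = t^2 - 16t + 64
  (t - 8)^3 = t^3 - 24t^2 + 192t - 512
= t^4 - 32t^3 + 384t^2 - 2048t + 4096


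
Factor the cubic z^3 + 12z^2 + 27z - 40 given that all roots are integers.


Try integer roots (divisors of -40). z=-8: p(-8)=0.
Divide out (z + 8): quotient is z^2 + 4z - 5.
Factor the quadratic: (z - 1)(z + 5)
Result: (z + 8)(z - 1)(z + 5)


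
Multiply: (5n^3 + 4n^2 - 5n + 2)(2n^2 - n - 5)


Distribute each term of the first polynomial:
  (5n^3)(2n^2 - n - 5) = 10n^5 - 5n^4 - 25n^3
  (4n^2)(2n^2 - n - 5) = 8n^4 - 4n^3 - 20n^2
  (-5n)(2n^2 - n - 5) = -10n^3 + 5n^2 + 25n
  (2)(2n^2 - n - 5) = 4n^2 - 2n - 10
Sum: 10n^5 + 3n^4 - 39n^3 - 11n^2 + 23n - 10


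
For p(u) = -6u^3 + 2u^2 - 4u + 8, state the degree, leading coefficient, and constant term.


Highest power of u is 3, with coefficient -6. Constant term is 8.
Degree = 3, leading coefficient = -6, constant term = 8


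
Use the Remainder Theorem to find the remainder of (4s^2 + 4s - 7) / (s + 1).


By the Remainder Theorem, the remainder equals p(-1):
  4*(-1)^2 = 4
  4*(-1)^1 = -4
  constant: -7
Sum: 4 - 4 - 7 = -7


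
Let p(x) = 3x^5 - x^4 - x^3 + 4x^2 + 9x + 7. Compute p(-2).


Using direct substitution:
  3 * (-2)^5 = -96
  -1 * (-2)^4 = -16
  -1 * (-2)^3 = 8
  4 * (-2)^2 = 16
  9 * (-2)^1 = -18
  constant: 7
Sum = -96 - 16 + 8 + 16 - 18 + 7 = -99


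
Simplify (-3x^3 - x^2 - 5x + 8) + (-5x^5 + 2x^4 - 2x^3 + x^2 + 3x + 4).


Align terms by degree and add:
  -3x^3 - x^2 - 5x + 8
  -5x^5 + 2x^4 - 2x^3 + x^2 + 3x + 4
= -5x^5 + 2x^4 - 5x^3 - 2x + 12


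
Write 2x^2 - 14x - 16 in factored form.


Roots satisfy r1 + r2 = -b/a = 7 and r1*r2 = c/a = -8.
So r1 = 8, r2 = -1.
2x^2 - 14x - 16 = 2(x - r1)(x - r2) = 2(x - 8)(x + 1)


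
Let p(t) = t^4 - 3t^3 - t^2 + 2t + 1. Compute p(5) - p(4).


p(5) = 236
p(4) = 57
p(5) - p(4) = 236 - 57 = 179


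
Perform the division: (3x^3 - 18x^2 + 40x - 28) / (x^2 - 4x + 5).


(3x^3 - 18x^2 + 40x - 28) / (x^2 - 4x + 5)
Step 1: 3x * (x^2 - 4x + 5) = 3x^3 - 12x^2 + 15x; subtract.
Step 2: -6 * (x^2 - 4x + 5) = -6x^2 + 24x - 30; subtract.
Quotient: 3x - 6, Remainder: x + 2


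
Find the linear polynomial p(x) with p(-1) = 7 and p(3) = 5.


p(x) = mx + b. Using p(-1)=7, p(3)=5:
m = (7 - 5)/(-1 - 3) = 2/-4 = -1/2
b = 7 - m*(-1) = 7 - 1/2 = 13/2
p(x) = -(1/2)x + (13/2)


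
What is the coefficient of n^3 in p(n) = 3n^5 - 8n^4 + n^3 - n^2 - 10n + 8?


Read off the coefficient of n^3: 1


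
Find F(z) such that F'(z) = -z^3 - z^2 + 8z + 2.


Reverse power rule on each term:
  ∫ -z^3 dz = -(1/4)z^4
  ∫ -z^2 dz = -(1/3)z^3
  ∫ 8z dz = 4z^2
  ∫ 2 dz = 2z
F(z) = -(1/4)z^4 - (1/3)z^3 + 4z^2 + 2z + C


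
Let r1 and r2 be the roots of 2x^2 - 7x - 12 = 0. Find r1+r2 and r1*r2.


For ax^2+bx+c=0: sum = -b/a, product = c/a.
a=2, b=-7, c=-12
Sum = -(-7)/2 = 7/2
Product = (-12)/2 = -6


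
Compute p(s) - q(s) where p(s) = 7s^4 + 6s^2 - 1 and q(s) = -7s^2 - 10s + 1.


Distribute the minus sign:
  (7s^4 + 6s^2 - 1)
- (-7s^2 - 10s + 1)
Negate second polynomial: 7s^2 + 10s - 1
Add: 7s^4 + 13s^2 + 10s - 2


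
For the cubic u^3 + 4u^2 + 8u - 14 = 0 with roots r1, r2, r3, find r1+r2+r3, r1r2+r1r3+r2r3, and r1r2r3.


Monic cubic u^3+bu^2+cu+d=0: sum=-b, pairwise sum=c, product=-d.
b=4, c=8, d=-14
r1+r2+r3 = -4
r1r2+r1r3+r2r3 = 8
r1r2r3 = 14


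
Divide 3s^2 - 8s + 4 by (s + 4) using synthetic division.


Synthetic division with c = -4. Coefficients: 3, -8, 4
Bring down 3.
  3 * -4 = -12; -12 - 8 = -20
  -20 * -4 = 80; 80 + 4 = 84
Quotient: 3s - 20, Remainder: 84


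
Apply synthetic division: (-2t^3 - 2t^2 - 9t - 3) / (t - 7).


Synthetic division with c = 7. Coefficients: -2, -2, -9, -3
Bring down -2.
  -2 * 7 = -14; -14 - 2 = -16
  -16 * 7 = -112; -112 - 9 = -121
  -121 * 7 = -847; -847 - 3 = -850
Quotient: -2t^2 - 16t - 121, Remainder: -850


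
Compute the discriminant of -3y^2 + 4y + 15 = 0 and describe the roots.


D = b^2 - 4ac = (4)^2 - 4(-3)(15) = 16 + 180 = 196
Since D > 0: two distinct rational roots


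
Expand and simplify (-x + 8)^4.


Expand (-x + 8)^4 by repeated multiplication:
  (-x + 8)^2 = x^2 - 16x + 64
  (-x + 8)^3 = -x^3 + 24x^2 - 192x + 512
= x^4 - 32x^3 + 384x^2 - 2048x + 4096


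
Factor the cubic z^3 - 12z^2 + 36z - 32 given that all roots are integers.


Try integer roots (divisors of -32). z=2: p(2)=0.
Divide out (z - 2): quotient is z^2 - 10z + 16.
Factor the quadratic: (z - 2)(z - 8)
Result: (z - 2)(z - 2)(z - 8)
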